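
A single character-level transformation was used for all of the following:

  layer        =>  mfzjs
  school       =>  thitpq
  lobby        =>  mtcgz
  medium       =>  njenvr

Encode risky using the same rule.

sntpz

A repeating key of period 2 is used — shifts +1, +5 over and over.
On risky: r+1=s, i+5=n, s+1=t, k+5=p, y+1=z.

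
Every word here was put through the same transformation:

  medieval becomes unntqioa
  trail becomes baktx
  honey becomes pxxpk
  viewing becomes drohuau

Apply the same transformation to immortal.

In medieval: m→u is +8, e→n is +9, d→n is +10, i→t is +11 — the shift increases by 1 each position. Letter i (0-indexed) is shifted by i+8, so successive shifts are 8, 9, 10, ….
On immortal: i+8=q, m+9=v, m+10=w, o+11=z, r+12=d, t+13=g, a+14=o, l+15=a.

qvwzdgoa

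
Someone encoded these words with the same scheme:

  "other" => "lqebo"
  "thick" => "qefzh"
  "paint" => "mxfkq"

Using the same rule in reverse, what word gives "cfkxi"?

final

Compare letters: o→l is +23, t→q is +23, h→e is +23 — a constant shift. Each letter is shifted forward by 23 in the alphabet (a Caesar shift of +23).
Undoing it on cfkxi: c−23=f, f−23=i, k−23=n, x−23=a, i−23=l.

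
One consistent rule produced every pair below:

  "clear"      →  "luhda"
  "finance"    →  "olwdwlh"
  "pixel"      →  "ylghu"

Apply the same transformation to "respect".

ahbyhlc

The shift depends on letter class: consonant c→l is +9, but vowel e→h is +3. Vowels shift forward by 3 and consonants shift forward by 9.
Applying it to respect: r(cons)+9=a, e(vowel)+3=h, s(cons)+9=b, p(cons)+9=y, e(vowel)+3=h, c(cons)+9=l, t(cons)+9=c.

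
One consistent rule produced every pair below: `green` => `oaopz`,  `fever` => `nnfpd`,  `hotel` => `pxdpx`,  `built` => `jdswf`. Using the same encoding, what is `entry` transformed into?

In green: g→o is +8, r→a is +9, e→o is +10, e→p is +11 — the shift increases by 1 each position. Letter i (0-indexed) is shifted by i+8, so successive shifts are 8, 9, 10, ….
Applying it to entry: e+8=m, n+9=w, t+10=d, r+11=c, y+12=k.

mwdck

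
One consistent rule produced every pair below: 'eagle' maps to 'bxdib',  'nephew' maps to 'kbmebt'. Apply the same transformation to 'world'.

tloia

Every letter moves 23 places later in the alphabet, wrapping around z→a.
Applying it to world: w+23=t, o+23=l, r+23=o, l+23=i, d+23=a.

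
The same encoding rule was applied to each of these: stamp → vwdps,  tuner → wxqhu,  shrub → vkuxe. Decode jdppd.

Compare letters: s→v is +3, t→w is +3, a→d is +3 — a constant shift. This is a Caesar cipher with shift 3.
Decoding jdppd: j−3=g, d−3=a, p−3=m, p−3=m, d−3=a.

gamma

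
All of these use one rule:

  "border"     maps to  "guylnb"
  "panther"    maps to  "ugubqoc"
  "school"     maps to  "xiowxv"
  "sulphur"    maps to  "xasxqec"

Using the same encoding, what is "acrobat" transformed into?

fiywkke

In border: b→g is +5, o→u is +6, r→y is +7, d→l is +8 — the shift increases by 1 each position. Letter i (0-indexed) is shifted by i+5, so successive shifts are 5, 6, 7, ….
On acrobat: a+5=f, c+6=i, r+7=y, o+8=w, b+9=k, a+10=k, t+11=e.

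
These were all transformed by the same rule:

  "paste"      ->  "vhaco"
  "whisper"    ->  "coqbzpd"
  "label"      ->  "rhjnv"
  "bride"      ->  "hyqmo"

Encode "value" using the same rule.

In paste: p→v is +6, a→h is +7, s→a is +8, t→c is +9 — the shift increases by 1 each position. Letter i (0-indexed) is shifted by i+6, so successive shifts are 6, 7, 8, ….
Applying it to value: v+6=b, a+7=h, l+8=t, u+9=d, e+10=o.

bhtdo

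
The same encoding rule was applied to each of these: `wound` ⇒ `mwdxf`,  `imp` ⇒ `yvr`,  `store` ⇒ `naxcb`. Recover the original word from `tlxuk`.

block

The output letters match the input read backwards, each shifted +9: wound reversed is dnuow. The word is reversed, then every letter is shifted forward by 9.
Undoing it on tlxuk: shift back: t−9=k, l−9=c, x−9=o, u−9=l, k−9=b → kcolb; then reverse → block.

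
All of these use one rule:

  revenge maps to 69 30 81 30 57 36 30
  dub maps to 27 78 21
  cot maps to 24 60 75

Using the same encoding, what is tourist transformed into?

75 60 78 69 42 72 75

r(#18)→69 and e(#5)→30: differences scale by 3, so n = 3·pos + 15. With a=1..z=26, the number is 3·pos + 15.
For tourist: t=20→75, o=15→60, u=21→78, r=18→69, i=9→42, s=19→72, t=20→75.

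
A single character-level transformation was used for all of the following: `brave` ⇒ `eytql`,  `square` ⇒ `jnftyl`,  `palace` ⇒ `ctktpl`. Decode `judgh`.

b(1)→e(4) and r(17)→y(24) fit y≡11x+19 (mod 26); the inverse of 11 mod 26 is 19. Each letter's alphabet position (a=0..z=25) is mapped through 11·x+19 mod 26 — an affine cipher.
Reversing it on judgh: j(9)→19·(9−19)≡18=s; u(20)→19·(20−19)≡19=t; d(3)→19·(3−19)≡8=i; g(6)→19·(6−19)≡13=n; h(7)→19·(7−19)≡6=g (all mod 26).

sting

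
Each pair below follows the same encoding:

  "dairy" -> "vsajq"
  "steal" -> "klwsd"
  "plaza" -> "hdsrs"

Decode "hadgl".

pilot

Compare letters: d→v is +18, a→s is +18, i→a is +18 — a constant shift. It's a constant shift of +18 (ROT18).
Decoding hadgl: h−18=p, a−18=i, d−18=l, g−18=o, l−18=t.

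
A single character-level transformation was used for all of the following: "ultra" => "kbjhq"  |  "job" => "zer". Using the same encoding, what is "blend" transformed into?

Compare letters: u→k is +16, l→b is +16, t→j is +16 — a constant shift. Every letter moves 16 places later in the alphabet, wrapping around z→a.
For blend: b+16=r, l+16=b, e+16=u, n+16=d, d+16=t.

rbudt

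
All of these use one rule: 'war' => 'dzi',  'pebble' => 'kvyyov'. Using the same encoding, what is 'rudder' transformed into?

ifwwvi

This is the alphabet-reversal cipher (Atbash): a becomes z, b becomes y, etc.
Applying it to rudder: r↔i, u↔f, d↔w, d↔w, e↔v, r↔i.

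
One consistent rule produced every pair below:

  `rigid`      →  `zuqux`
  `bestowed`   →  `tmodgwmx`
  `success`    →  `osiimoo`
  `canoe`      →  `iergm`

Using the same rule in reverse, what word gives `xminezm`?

This is an affine cipher: with a=0,…,z=25, each position x becomes (15x+4) mod 26.
Decoding xminezm: x(23)→7·(23−4)≡3=d; m(12)→7·(12−4)≡4=e; i(8)→7·(8−4)≡2=c; n(13)→7·(13−4)≡11=l; e(4)→7·(4−4)≡0=a; z(25)→7·(25−4)≡17=r; m(12)→7·(12−4)≡4=e (all mod 26).

declare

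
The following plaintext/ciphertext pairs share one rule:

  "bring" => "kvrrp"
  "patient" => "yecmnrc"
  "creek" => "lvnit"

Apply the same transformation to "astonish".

It's a Vigenère-style cipher with numeric key [9,4]: position i shifts by key[i mod 2].
On astonish: a+9=j, s+4=w, t+9=c, o+4=s, n+9=w, i+4=m, s+9=b, h+4=l.

jwcswmbl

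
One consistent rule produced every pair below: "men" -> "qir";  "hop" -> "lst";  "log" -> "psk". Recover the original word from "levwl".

harsh

Compare letters: m→q is +4, e→i is +4, n→r is +4 — a constant shift. Each letter is shifted forward by 4 in the alphabet (a Caesar shift of +4).
Reversing it on levwl: l−4=h, e−4=a, v−4=r, w−4=s, l−4=h.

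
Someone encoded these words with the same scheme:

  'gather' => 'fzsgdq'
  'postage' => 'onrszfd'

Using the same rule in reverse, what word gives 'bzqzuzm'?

Compare letters: g→f is +25, a→z is +25, t→s is +25 — a constant shift. It's a constant shift of +25 (ROT25).
Undoing it on bzqzuzm: b−25=c, z−25=a, q−25=r, z−25=a, u−25=v, z−25=a, m−25=n.

caravan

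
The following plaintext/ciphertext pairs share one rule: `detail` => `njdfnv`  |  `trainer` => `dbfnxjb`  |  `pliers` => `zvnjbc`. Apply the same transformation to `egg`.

Two shifts are in play — +5 for a/e/i/o/u, +10 for every other letter.
On egg: e(vowel)+5=j, g(cons)+10=q, g(cons)+10=q.

jqq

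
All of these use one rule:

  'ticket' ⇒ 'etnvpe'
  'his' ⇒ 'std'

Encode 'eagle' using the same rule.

Each letter is shifted forward by 11 in the alphabet (a Caesar shift of +11).
For eagle: e+11=p, a+11=l, g+11=r, l+11=w, e+11=p.

plrwp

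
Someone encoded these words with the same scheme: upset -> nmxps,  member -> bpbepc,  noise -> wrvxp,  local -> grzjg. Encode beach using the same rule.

epjza

u(20)→n(13) and p(15)→m(12) fit y≡21x+9 (mod 26); the inverse of 21 mod 26 is 5. Treating letters as 0–25, the rule is x ↦ 21x + 9 (mod 26).
Applying it to beach: b(1)→21·1+9≡4=e; e(4)→21·4+9≡15=p; a(0)→21·0+9≡9=j; c(2)→21·2+9≡25=z; h(7)→21·7+9≡0=a (all mod 26).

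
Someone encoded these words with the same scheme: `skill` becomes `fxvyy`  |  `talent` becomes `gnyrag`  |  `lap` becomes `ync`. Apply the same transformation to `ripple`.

Compare letters: s→f is +13, k→x is +13, i→v is +13 — a constant shift. Each letter is shifted forward by 13 in the alphabet (a Caesar shift of +13).
Applying it to ripple: r+13=e, i+13=v, p+13=c, p+13=c, l+13=y, e+13=r.

evccyr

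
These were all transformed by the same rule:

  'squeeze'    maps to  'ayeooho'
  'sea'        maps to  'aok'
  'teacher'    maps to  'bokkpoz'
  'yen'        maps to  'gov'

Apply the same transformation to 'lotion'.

tybsyv

The shift depends on letter class: consonant s→a is +8, but vowel u→e is +10. Vowels shift forward by 10 and consonants shift forward by 8.
For lotion: l(cons)+8=t, o(vowel)+10=y, t(cons)+8=b, i(vowel)+10=s, o(vowel)+10=y, n(cons)+8=v.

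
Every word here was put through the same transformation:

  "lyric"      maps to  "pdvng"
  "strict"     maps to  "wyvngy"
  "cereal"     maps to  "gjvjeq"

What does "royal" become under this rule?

vtcfp

Shifts by position in lyric: pos 0: l→p (+4), pos 1: y→d (+5), pos 2: r→v (+4), pos 3: i→n (+5) — repeating every 2. It's a Vigenère-style cipher with numeric key [4,5]: position i shifts by key[i mod 2].
On royal: r+4=v, o+5=t, y+4=c, a+5=f, l+4=p.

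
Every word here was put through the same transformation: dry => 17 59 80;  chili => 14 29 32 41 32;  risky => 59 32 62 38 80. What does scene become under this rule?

62 14 20 47 20

d(#4)→17 and r(#18)→59: differences scale by 3, so n = 3·pos + 5. With a=1..z=26, the number is 3·pos + 5.
Applying it to scene: s=19→62, c=3→14, e=5→20, n=14→47, e=5→20.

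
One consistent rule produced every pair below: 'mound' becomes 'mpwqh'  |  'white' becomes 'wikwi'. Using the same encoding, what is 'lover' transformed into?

In mound: m→m is +0, o→p is +1, u→w is +2, n→q is +3 — the shift increases by 1 each position. Letter i (0-indexed) is shifted by i+0, so successive shifts are 0, 1, 2, ….
For lover: l+0=l, o+1=p, v+2=x, e+3=h, r+4=v.

lpxhv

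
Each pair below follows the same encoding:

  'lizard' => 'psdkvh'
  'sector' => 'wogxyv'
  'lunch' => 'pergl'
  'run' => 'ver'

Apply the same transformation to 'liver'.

Two shifts are in play — +10 for a/e/i/o/u, +4 for every other letter.
Applying it to liver: l(cons)+4=p, i(vowel)+10=s, v(cons)+4=z, e(vowel)+10=o, r(cons)+4=v.

pszov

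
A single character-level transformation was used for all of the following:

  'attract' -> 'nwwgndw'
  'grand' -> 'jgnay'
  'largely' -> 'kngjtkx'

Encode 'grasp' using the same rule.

jgnbq

a(0)→n(13) and t(19)→w(22) fit y≡21x+13 (mod 26); the inverse of 21 mod 26 is 5. This is an affine cipher: with a=0,…,z=25, each position x becomes (21x+13) mod 26.
Applying it to grasp: g(6)→21·6+13≡9=j; r(17)→21·17+13≡6=g; a(0)→21·0+13≡13=n; s(18)→21·18+13≡1=b; p(15)→21·15+13≡16=q (all mod 26).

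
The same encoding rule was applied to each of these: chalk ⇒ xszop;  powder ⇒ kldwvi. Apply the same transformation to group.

tilfk

Each pair mirrors across the alphabet (c↔x, h↔s, a↔z): positions sum to 25. Letters are reflected about the middle of the alphabet (position → 25−position): Atbash.
On group: g↔t, r↔i, o↔l, u↔f, p↔k.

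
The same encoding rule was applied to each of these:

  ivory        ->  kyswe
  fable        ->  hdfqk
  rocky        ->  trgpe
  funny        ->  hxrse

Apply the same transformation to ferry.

In ivory: i→k is +2, v→y is +3, o→s is +4, r→w is +5 — the shift increases by 1 each position. Each letter shifts forward by (position + 2), i.e. 2, 3, 4, … — the shift grows by one for each successive letter.
Applying it to ferry: f+2=h, e+3=h, r+4=v, r+5=w, y+6=e.

hhvwe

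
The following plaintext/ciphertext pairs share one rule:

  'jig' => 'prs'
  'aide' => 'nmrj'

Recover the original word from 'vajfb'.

swarm

The output letters match the input read backwards, each shifted +9: jig reversed is gij. Two steps: reverse the string, then apply a Caesar shift of +9.
Undoing it on vajfb: shift back: v−9=m, a−9=r, j−9=a, f−9=w, b−9=s → mraws; then reverse → swarm.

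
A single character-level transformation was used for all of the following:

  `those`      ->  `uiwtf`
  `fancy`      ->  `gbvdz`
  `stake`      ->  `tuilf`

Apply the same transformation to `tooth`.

upwui

Shifts by position in those: pos 0: t→u (+1), pos 1: h→i (+1), pos 2: o→w (+8), pos 3: s→t (+1), pos 4: e→f (+1) — repeating every 3. It's a Vigenère-style cipher with numeric key [1,1,8]: position i shifts by key[i mod 3].
On tooth: t+1=u, o+1=p, o+8=w, t+1=u, h+1=i.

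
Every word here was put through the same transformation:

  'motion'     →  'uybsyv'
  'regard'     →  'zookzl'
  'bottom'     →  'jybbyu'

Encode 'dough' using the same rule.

Vowels shift forward by 10 and consonants shift forward by 8.
For dough: d(cons)+8=l, o(vowel)+10=y, u(vowel)+10=e, g(cons)+8=o, h(cons)+8=p.

lyeop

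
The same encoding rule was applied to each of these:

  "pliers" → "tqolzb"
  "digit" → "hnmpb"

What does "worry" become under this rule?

In pliers: p→t is +4, l→q is +5, i→o is +6, e→l is +7 — the shift increases by 1 each position. Letter i (0-indexed) is shifted by i+4, so successive shifts are 4, 5, 6, ….
On worry: w+4=a, o+5=t, r+6=x, r+7=y, y+8=g.

atxyg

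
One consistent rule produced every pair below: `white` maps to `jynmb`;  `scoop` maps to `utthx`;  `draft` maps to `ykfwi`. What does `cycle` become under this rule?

jqhdh

The output letters match the input read backwards, each shifted +5: white reversed is etihw. The word is reversed, then every letter is shifted forward by 5.
Applying it to cycle: reverse → elcyc; then shift: e+5=j, l+5=q, c+5=h, y+5=d, c+5=h.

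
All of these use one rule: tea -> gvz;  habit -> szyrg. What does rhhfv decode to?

issue

Each letter is replaced by its mirror in the alphabet: a↔z, b↔y, c↔x, and so on (the Atbash cipher).
Reversing it on rhhfv: r↔i, h↔s, h↔s, f↔u, v↔e.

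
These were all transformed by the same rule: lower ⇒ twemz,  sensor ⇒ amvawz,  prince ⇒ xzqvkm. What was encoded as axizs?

Compare letters: l→t is +8, o→w is +8, w→e is +8 — a constant shift. It's a constant shift of +8 (ROT8).
Reversing it on axizs: a−8=s, x−8=p, i−8=a, z−8=r, s−8=k.

spark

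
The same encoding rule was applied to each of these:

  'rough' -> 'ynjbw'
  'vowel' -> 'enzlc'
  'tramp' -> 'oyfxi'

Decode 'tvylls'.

r(17)→y(24) and o(14)→n(13) fit y≡21x+5 (mod 26); the inverse of 21 mod 26 is 5. Treating letters as 0–25, the rule is x ↦ 21x + 5 (mod 26).
Undoing it on tvylls: t(19)→5·(19−5)≡18=s; v(21)→5·(21−5)≡2=c; y(24)→5·(24−5)≡17=r; l(11)→5·(11−5)≡4=e; l(11)→5·(11−5)≡4=e; s(18)→5·(18−5)≡13=n (all mod 26).

screen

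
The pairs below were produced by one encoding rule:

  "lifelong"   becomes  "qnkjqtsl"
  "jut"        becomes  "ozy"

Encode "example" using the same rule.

jcfruqj

Compare letters: l→q is +5, i→n is +5, f→k is +5 — a constant shift. Every letter moves 5 places later in the alphabet, wrapping around z→a.
For example: e+5=j, x+5=c, a+5=f, m+5=r, p+5=u, l+5=q, e+5=j.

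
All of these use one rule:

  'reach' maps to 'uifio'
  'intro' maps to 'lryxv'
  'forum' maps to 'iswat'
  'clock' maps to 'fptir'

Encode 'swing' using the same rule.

vantn

In reach: r→u is +3, e→i is +4, a→f is +5, c→i is +6 — the shift increases by 1 each position. The shift increases by 1 at each position, starting from +3: 3, 4, 5, ….
On swing: s+3=v, w+4=a, i+5=n, n+6=t, g+7=n.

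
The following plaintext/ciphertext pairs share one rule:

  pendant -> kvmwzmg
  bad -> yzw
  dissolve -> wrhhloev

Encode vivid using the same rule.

ererw

This is the alphabet-reversal cipher (Atbash): a becomes z, b becomes y, etc.
For vivid: v↔e, i↔r, v↔e, i↔r, d↔w.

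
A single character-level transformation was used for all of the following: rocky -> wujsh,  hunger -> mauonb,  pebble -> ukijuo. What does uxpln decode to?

pride

In rocky: r→w is +5, o→u is +6, c→j is +7, k→s is +8 — the shift increases by 1 each position. Letter i (0-indexed) is shifted by i+5, so successive shifts are 5, 6, 7, ….
Undoing it on uxpln: u−5=p, x−6=r, p−7=i, l−8=d, n−9=e.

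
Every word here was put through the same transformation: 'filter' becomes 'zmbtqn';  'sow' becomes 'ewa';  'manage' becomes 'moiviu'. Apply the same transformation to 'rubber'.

The output letters match the input read backwards, each shifted +8: filter reversed is retlif. Read the word backwards and shift each letter +8.
For rubber: reverse → rebbur; then shift: r+8=z, e+8=m, b+8=j, b+8=j, u+8=c, r+8=z.

zmjjcz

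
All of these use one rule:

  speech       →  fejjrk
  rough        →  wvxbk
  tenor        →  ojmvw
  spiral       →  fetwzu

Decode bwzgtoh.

gravity

s(18)→f(5) and p(15)→e(4) fit y≡9x+25 (mod 26); the inverse of 9 mod 26 is 3. Treating letters as 0–25, the rule is x ↦ 9x + 25 (mod 26).
Reversing it on bwzgtoh: b(1)→3·(1−25)≡6=g; w(22)→3·(22−25)≡17=r; z(25)→3·(25−25)≡0=a; g(6)→3·(6−25)≡21=v; t(19)→3·(19−25)≡8=i; o(14)→3·(14−25)≡19=t; h(7)→3·(7−25)≡24=y (all mod 26).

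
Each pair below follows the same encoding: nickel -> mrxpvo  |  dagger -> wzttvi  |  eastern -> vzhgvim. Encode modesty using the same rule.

Each pair mirrors across the alphabet (n↔m, i↔r, c↔x): positions sum to 25. Letters are reflected about the middle of the alphabet (position → 25−position): Atbash.
Applying it to modesty: m↔n, o↔l, d↔w, e↔v, s↔h, t↔g, y↔b.

nlwvhgb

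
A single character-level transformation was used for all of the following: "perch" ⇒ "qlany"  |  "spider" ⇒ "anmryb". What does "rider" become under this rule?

The word is reversed, then every letter is shifted forward by 9.
On rider: reverse → redir; then shift: r+9=a, e+9=n, d+9=m, i+9=r, r+9=a.

anmra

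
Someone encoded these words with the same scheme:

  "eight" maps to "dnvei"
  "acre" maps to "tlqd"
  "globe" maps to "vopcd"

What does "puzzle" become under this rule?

yrkkod

e(4)→d(3) and i(8)→n(13) fit y≡9x+19 (mod 26); the inverse of 9 mod 26 is 3. This is an affine cipher: with a=0,…,z=25, each position x becomes (9x+19) mod 26.
For puzzle: p(15)→9·15+19≡24=y; u(20)→9·20+19≡17=r; z(25)→9·25+19≡10=k; z(25)→9·25+19≡10=k; l(11)→9·11+19≡14=o; e(4)→9·4+19≡3=d (all mod 26).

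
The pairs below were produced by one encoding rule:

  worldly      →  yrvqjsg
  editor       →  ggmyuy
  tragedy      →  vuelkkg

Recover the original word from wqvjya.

The shift increases by 1 at each position, starting from +2: 2, 3, 4, ….
Decoding wqvjya: w−2=u, q−3=n, v−4=r, j−5=e, y−6=s, a−7=t.

unrest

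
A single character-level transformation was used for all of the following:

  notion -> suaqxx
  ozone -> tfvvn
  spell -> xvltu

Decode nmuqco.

In notion: n→s is +5, o→u is +6, t→a is +7, i→q is +8 — the shift increases by 1 each position. Letter i (0-indexed) is shifted by i+5, so successive shifts are 5, 6, 7, ….
Reversing it on nmuqco: n−5=i, m−6=g, u−7=n, q−8=i, c−9=t, o−10=e.

ignite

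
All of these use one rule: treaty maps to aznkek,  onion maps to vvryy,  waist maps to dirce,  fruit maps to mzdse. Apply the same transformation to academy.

hkjnpyl

Letter i (0-indexed) is shifted by i+7, so successive shifts are 7, 8, 9, ….
On academy: a+7=h, c+8=k, a+9=j, d+10=n, e+11=p, m+12=y, y+13=l.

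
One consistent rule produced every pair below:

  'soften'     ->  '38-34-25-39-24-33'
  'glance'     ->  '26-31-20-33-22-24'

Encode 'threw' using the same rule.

s is letter #19 and maps to 38: an offset of 19. Each letter is replaced by its alphabet position (a=1..z=26) + 19.
On threw: t=20→39, h=8→27, r=18→37, e=5→24, w=23→42.

39-27-37-24-42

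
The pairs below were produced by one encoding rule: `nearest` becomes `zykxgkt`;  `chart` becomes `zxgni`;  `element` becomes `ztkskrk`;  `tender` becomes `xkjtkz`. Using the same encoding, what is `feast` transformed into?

The word is reversed, then every letter is shifted forward by 6.
Applying it to feast: reverse → tsaef; then shift: t+6=z, s+6=y, a+6=g, e+6=k, f+6=l.

zygkl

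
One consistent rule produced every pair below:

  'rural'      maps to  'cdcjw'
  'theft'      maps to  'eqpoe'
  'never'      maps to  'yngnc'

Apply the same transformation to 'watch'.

Shifts by position in rural: pos 0: r→c (+11), pos 1: u→d (+9), pos 2: r→c (+11), pos 3: a→j (+9) — repeating every 2. It's a Vigenère-style cipher with numeric key [11,9]: position i shifts by key[i mod 2].
On watch: w+11=h, a+9=j, t+11=e, c+9=l, h+11=s.

hjels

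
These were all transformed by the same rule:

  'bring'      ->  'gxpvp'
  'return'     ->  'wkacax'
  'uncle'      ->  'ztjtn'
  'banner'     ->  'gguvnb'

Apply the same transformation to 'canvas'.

The shift increases by 1 at each position, starting from +5: 5, 6, 7, ….
Applying it to canvas: c+5=h, a+6=g, n+7=u, v+8=d, a+9=j, s+10=c.

hgudjc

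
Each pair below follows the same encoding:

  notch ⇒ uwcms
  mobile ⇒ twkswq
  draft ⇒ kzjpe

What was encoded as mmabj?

ferry

The shift increases by 1 at each position, starting from +7: 7, 8, 9, ….
Reversing it on mmabj: m−7=f, m−8=e, a−9=r, b−10=r, j−11=y.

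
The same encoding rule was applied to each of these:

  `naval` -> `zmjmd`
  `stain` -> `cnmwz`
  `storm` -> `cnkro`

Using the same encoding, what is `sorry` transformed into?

This is an affine cipher: with a=0,…,z=25, each position x becomes (11x+12) mod 26.
On sorry: s(18)→11·18+12≡2=c; o(14)→11·14+12≡10=k; r(17)→11·17+12≡17=r; r(17)→11·17+12≡17=r; y(24)→11·24+12≡16=q (all mod 26).

ckrrq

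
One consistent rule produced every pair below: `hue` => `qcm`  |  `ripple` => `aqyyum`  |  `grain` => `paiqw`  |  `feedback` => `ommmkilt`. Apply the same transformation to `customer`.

lcbcwvma

The shift depends on letter class: consonant h→q is +9, but vowel u→c is +8. Vowels shift forward by 8 and consonants shift forward by 9.
For customer: c(cons)+9=l, u(vowel)+8=c, s(cons)+9=b, t(cons)+9=c, o(vowel)+8=w, m(cons)+9=v, e(vowel)+8=m, r(cons)+9=a.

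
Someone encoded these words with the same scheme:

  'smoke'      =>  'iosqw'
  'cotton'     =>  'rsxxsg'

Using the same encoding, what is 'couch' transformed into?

lgysg

The output letters match the input read backwards, each shifted +4: smoke reversed is ekoms. The word is reversed, then every letter is shifted forward by 4.
For couch: reverse → hcuoc; then shift: h+4=l, c+4=g, u+4=y, o+4=s, c+4=g.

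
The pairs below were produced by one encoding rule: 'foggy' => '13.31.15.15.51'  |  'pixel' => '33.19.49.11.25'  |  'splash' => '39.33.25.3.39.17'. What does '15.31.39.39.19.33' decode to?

The formula is n = 2×(alphabet index, a=1) + 1.
Reversing it on 15.31.39.39.19.33: 15→(15−1)÷2=7=g, 31→(31−1)÷2=15=o, 39→(39−1)÷2=19=s, 39→(39−1)÷2=19=s, 19→(19−1)÷2=9=i, 33→(33−1)÷2=16=p.

gossip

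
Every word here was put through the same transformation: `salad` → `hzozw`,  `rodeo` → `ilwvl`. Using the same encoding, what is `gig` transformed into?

Each pair mirrors across the alphabet (s↔h, a↔z, l↔o): positions sum to 25. Each letter is replaced by its mirror in the alphabet: a↔z, b↔y, c↔x, and so on (the Atbash cipher).
For gig: g↔t, i↔r, g↔t.

trt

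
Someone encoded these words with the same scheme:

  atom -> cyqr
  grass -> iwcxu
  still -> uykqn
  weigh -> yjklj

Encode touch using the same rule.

vtwhj

Shifts by position in atom: pos 0: a→c (+2), pos 1: t→y (+5), pos 2: o→q (+2), pos 3: m→r (+5) — repeating every 2. A repeating key of period 2 is used — shifts +2, +5 over and over.
Applying it to touch: t+2=v, o+5=t, u+2=w, c+5=h, h+2=j.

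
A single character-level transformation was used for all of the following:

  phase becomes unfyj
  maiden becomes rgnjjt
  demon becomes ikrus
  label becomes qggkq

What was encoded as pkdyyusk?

keystone

Shifts by position in phase: pos 0: p→u (+5), pos 1: h→n (+6), pos 2: a→f (+5), pos 3: s→y (+6) — repeating every 2. The shifts repeat in a cycle of length 2: positions 0,1,… shift by +5, +6, then the pattern repeats.
Reversing it on pkdyyusk: p−5=k, k−6=e, d−5=y, y−6=s, y−5=t, u−6=o, s−5=n, k−6=e.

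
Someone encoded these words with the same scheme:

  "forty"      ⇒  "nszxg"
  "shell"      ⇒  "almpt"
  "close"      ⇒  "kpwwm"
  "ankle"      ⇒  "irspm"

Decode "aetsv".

salon

Shifts by position in forty: pos 0: f→n (+8), pos 1: o→s (+4), pos 2: r→z (+8), pos 3: t→x (+4) — repeating every 2. It's a Vigenère-style cipher with numeric key [8,4]: position i shifts by key[i mod 2].
Reversing it on aetsv: a−8=s, e−4=a, t−8=l, s−4=o, v−8=n.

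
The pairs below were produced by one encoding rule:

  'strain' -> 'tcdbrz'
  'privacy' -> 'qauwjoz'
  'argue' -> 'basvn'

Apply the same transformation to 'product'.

Shifts by position in strain: pos 0: s→t (+1), pos 1: t→c (+9), pos 2: r→d (+12), pos 3: a→b (+1), pos 4: i→r (+9), pos 5: n→z (+12) — repeating every 3. It's a Vigenère-style cipher with numeric key [1,9,12]: position i shifts by key[i mod 3].
On product: p+1=q, r+9=a, o+12=a, d+1=e, u+9=d, c+12=o, t+1=u.

qaaedou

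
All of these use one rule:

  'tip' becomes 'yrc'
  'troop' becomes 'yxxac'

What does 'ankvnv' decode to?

member

The output letters match the input read backwards, each shifted +9: tip reversed is pit. Two steps: reverse the string, then apply a Caesar shift of +9.
Reversing it on ankvnv: shift back: a−9=r, n−9=e, k−9=b, v−9=m, n−9=e, v−9=m → rebmem; then reverse → member.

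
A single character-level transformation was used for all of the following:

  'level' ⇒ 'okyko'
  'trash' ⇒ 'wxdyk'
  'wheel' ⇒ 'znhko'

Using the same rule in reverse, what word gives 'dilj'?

Shifts by position in level: pos 0: l→o (+3), pos 1: e→k (+6), pos 2: v→y (+3), pos 3: e→k (+6) — repeating every 2. It's a Vigenère-style cipher with numeric key [3,6]: position i shifts by key[i mod 2].
Reversing it on dilj: d−3=a, i−6=c, l−3=i, j−6=d.

acid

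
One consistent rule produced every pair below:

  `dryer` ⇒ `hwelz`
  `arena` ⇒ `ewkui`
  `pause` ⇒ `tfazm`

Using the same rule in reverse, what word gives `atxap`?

worth

In dryer: d→h is +4, r→w is +5, y→e is +6, e→l is +7 — the shift increases by 1 each position. Letter i (0-indexed) is shifted by i+4, so successive shifts are 4, 5, 6, ….
Decoding atxap: a−4=w, t−5=o, x−6=r, a−7=t, p−8=h.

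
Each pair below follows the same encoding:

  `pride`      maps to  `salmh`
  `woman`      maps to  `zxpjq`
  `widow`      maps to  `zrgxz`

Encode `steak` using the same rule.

vchjn

Shifts by position in pride: pos 0: p→s (+3), pos 1: r→a (+9), pos 2: i→l (+3), pos 3: d→m (+9) — repeating every 2. It's a Vigenère-style cipher with numeric key [3,9]: position i shifts by key[i mod 2].
For steak: s+3=v, t+9=c, e+3=h, a+9=j, k+3=n.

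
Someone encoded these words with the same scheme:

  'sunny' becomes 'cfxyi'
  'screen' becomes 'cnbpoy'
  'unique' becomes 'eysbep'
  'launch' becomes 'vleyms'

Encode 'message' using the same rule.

wpcdkro

Shifts by position in sunny: pos 0: s→c (+10), pos 1: u→f (+11), pos 2: n→x (+10), pos 3: n→y (+11) — repeating every 2. The shifts repeat in a cycle of length 2: positions 0,1,… shift by +10, +11, then the pattern repeats.
On message: m+10=w, e+11=p, s+10=c, s+11=d, a+10=k, g+11=r, e+10=o.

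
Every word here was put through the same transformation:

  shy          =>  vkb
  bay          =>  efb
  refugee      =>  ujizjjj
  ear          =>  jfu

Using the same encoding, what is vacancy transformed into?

The rule splits by letter class: vowels +5, consonants +3.
On vacancy: v(cons)+3=y, a(vowel)+5=f, c(cons)+3=f, a(vowel)+5=f, n(cons)+3=q, c(cons)+3=f, y(cons)+3=b.

yfffqfb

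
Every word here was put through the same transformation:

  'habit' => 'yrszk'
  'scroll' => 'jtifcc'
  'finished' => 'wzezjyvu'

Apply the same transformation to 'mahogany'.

dryfxrep

Compare letters: h→y is +17, a→r is +17, b→s is +17 — a constant shift. This is a Caesar cipher with shift 17.
Applying it to mahogany: m+17=d, a+17=r, h+17=y, o+17=f, g+17=x, a+17=r, n+17=e, y+17=p.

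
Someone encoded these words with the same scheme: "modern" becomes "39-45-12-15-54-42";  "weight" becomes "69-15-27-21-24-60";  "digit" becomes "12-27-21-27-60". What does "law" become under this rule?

m(#13)→39 and o(#15)→45: differences scale by 3, so n = 3·pos + 0. With a=1..z=26, the number is 3·pos.
For law: l=12→36, a=1→3, w=23→69.

36-3-69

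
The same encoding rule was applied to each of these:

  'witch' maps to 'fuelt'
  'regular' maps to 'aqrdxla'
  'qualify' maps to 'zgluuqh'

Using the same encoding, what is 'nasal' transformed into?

Shifts by position in witch: pos 0: w→f (+9), pos 1: i→u (+12), pos 2: t→e (+11), pos 3: c→l (+9), pos 4: h→t (+12) — repeating every 3. It's a Vigenère-style cipher with numeric key [9,12,11]: position i shifts by key[i mod 3].
On nasal: n+9=w, a+12=m, s+11=d, a+9=j, l+12=x.

wmdjx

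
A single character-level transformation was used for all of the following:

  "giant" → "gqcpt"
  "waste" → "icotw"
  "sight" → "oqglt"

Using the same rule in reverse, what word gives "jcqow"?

g(6)→g(6) and i(8)→q(16) fit y≡5x+2 (mod 26); the inverse of 5 mod 26 is 21. Treating letters as 0–25, the rule is x ↦ 5x + 2 (mod 26).
Undoing it on jcqow: j(9)→21·(9−2)≡17=r; c(2)→21·(2−2)≡0=a; q(16)→21·(16−2)≡8=i; o(14)→21·(14−2)≡18=s; w(22)→21·(22−2)≡4=e (all mod 26).

raise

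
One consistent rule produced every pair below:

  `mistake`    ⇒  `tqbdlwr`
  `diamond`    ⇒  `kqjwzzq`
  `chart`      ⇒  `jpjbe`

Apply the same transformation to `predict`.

wznntog

The shift increases by 1 at each position, starting from +7: 7, 8, 9, ….
For predict: p+7=w, r+8=z, e+9=n, d+10=n, i+11=t, c+12=o, t+13=g.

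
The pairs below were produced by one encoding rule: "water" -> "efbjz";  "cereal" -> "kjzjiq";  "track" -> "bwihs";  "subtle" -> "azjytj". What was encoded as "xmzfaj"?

Shifts by position in water: pos 0: w→e (+8), pos 1: a→f (+5), pos 2: t→b (+8), pos 3: e→j (+5) — repeating every 2. The shifts repeat in a cycle of length 2: positions 0,1,… shift by +8, +5, then the pattern repeats.
Reversing it on xmzfaj: x−8=p, m−5=h, z−8=r, f−5=a, a−8=s, j−5=e.

phrase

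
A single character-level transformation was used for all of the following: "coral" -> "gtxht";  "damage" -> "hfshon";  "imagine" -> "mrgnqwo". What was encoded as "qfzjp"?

match

Each letter shifts forward by (position + 4), i.e. 4, 5, 6, … — the shift grows by one for each successive letter.
Reversing it on qfzjp: q−4=m, f−5=a, z−6=t, j−7=c, p−8=h.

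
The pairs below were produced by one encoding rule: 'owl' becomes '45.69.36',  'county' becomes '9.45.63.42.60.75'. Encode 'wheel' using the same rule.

69.24.15.15.36

o(#15)→45 and w(#23)→69: differences scale by 3, so n = 3·pos + 0. With a=1..z=26, the number is 3·pos.
Applying it to wheel: w=23→69, h=8→24, e=5→15, e=5→15, l=12→36.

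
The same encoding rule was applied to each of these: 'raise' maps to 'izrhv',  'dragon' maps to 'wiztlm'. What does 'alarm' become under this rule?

Each letter is replaced by its mirror in the alphabet: a↔z, b↔y, c↔x, and so on (the Atbash cipher).
Applying it to alarm: a↔z, l↔o, a↔z, r↔i, m↔n.

zozin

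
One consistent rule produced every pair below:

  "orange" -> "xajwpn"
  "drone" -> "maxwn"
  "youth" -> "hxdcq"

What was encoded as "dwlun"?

Compare letters: o→x is +9, r→a is +9, a→j is +9 — a constant shift. Every letter moves 9 places later in the alphabet, wrapping around z→a.
Undoing it on dwlun: d−9=u, w−9=n, l−9=c, u−9=l, n−9=e.

uncle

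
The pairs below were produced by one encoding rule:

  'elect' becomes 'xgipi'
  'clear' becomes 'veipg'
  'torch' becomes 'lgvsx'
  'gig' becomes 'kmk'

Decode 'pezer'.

naval

The output letters match the input read backwards, each shifted +4: elect reversed is tcele. Two steps: reverse the string, then apply a Caesar shift of +4.
Undoing it on pezer: shift back: p−4=l, e−4=a, z−4=v, e−4=a, r−4=n → lavan; then reverse → naval.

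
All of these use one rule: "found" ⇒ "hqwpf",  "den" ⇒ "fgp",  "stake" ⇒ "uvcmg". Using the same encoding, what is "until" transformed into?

Compare letters: f→h is +2, o→q is +2, u→w is +2 — a constant shift. It's a constant shift of +2 (ROT2).
Applying it to until: u+2=w, n+2=p, t+2=v, i+2=k, l+2=n.

wpvkn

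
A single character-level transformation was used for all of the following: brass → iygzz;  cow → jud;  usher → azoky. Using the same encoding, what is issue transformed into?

The rule splits by letter class: vowels +6, consonants +7.
For issue: i(vowel)+6=o, s(cons)+7=z, s(cons)+7=z, u(vowel)+6=a, e(vowel)+6=k.

ozzak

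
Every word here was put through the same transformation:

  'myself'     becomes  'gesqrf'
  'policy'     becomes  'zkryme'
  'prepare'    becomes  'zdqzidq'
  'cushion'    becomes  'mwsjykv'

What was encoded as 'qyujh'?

Each letter's alphabet position (a=0..z=25) is mapped through 15·x+8 mod 26 — an affine cipher.
Reversing it on qyujh: q(16)→7·(16−8)≡4=e; y(24)→7·(24−8)≡8=i; u(20)→7·(20−8)≡6=g; j(9)→7·(9−8)≡7=h; h(7)→7·(7−8)≡19=t (all mod 26).

eight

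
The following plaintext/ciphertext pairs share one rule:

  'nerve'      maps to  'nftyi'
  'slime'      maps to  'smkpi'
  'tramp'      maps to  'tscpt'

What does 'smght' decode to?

sleep

In nerve: n→n is +0, e→f is +1, r→t is +2, v→y is +3 — the shift increases by 1 each position. The shift increases by 1 at each position, starting from +0: 0, 1, 2, ….
Reversing it on smght: s−0=s, m−1=l, g−2=e, h−3=e, t−4=p.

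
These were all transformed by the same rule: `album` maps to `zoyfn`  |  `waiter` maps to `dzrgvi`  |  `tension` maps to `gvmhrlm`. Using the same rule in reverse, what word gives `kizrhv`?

Each pair mirrors across the alphabet (a↔z, l↔o, b↔y): positions sum to 25. Letters are reflected about the middle of the alphabet (position → 25−position): Atbash.
Decoding kizrhv: k↔p, i↔r, z↔a, r↔i, h↔s, v↔e.

praise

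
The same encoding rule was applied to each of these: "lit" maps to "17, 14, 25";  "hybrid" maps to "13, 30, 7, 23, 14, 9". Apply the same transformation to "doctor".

l is letter #12 and maps to 17: an offset of 5. Letters become their 1-based position plus 5 (so a→6, b→7, …).
For doctor: d=4→9, o=15→20, c=3→8, t=20→25, o=15→20, r=18→23.

9, 20, 8, 25, 20, 23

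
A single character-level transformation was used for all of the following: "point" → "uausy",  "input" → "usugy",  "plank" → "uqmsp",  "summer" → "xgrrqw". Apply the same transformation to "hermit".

Vowels shift forward by 12 and consonants shift forward by 5.
For hermit: h(cons)+5=m, e(vowel)+12=q, r(cons)+5=w, m(cons)+5=r, i(vowel)+12=u, t(cons)+5=y.

mqwruy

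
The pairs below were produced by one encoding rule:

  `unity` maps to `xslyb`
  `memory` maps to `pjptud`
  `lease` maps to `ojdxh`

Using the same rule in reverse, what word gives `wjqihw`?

Shifts by position in unity: pos 0: u→x (+3), pos 1: n→s (+5), pos 2: i→l (+3), pos 3: t→y (+5) — repeating every 2. A repeating key of period 2 is used — shifts +3, +5 over and over.
Reversing it on wjqihw: w−3=t, j−5=e, q−3=n, i−5=d, h−3=e, w−5=r.

tender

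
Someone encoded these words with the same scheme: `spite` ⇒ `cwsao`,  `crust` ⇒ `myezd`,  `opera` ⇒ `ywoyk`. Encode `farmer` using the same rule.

A repeating key of period 2 is used — shifts +10, +7 over and over.
For farmer: f+10=p, a+7=h, r+10=b, m+7=t, e+10=o, r+7=y.

phbtoy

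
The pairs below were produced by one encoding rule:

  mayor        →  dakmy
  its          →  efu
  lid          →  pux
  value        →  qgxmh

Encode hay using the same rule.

The output letters match the input read backwards, each shifted +12: mayor reversed is royam. Read the word backwards and shift each letter +12.
Applying it to hay: reverse → yah; then shift: y+12=k, a+12=m, h+12=t.

kmt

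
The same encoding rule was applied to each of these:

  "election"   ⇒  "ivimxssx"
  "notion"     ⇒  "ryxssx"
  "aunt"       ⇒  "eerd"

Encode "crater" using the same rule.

gbedib

The shifts repeat in a cycle of length 2: positions 0,1,… shift by +4, +10, then the pattern repeats.
On crater: c+4=g, r+10=b, a+4=e, t+10=d, e+4=i, r+10=b.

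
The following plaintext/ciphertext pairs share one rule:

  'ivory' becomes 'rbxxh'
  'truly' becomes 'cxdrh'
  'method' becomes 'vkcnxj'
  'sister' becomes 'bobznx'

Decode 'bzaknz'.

street

Shifts by position in ivory: pos 0: i→r (+9), pos 1: v→b (+6), pos 2: o→x (+9), pos 3: r→x (+6) — repeating every 2. It's a Vigenère-style cipher with numeric key [9,6]: position i shifts by key[i mod 2].
Undoing it on bzaknz: b−9=s, z−6=t, a−9=r, k−6=e, n−9=e, z−6=t.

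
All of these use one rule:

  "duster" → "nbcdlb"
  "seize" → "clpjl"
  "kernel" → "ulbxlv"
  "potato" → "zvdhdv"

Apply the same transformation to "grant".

qbhxd

Two shifts are in play — +7 for a/e/i/o/u, +10 for every other letter.
For grant: g(cons)+10=q, r(cons)+10=b, a(vowel)+7=h, n(cons)+10=x, t(cons)+10=d.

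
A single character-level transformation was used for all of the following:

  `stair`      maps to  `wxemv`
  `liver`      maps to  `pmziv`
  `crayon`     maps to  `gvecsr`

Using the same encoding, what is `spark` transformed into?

wtevo

Compare letters: s→w is +4, t→x is +4, a→e is +4 — a constant shift. This is a Caesar cipher with shift 4.
For spark: s+4=w, p+4=t, a+4=e, r+4=v, k+4=o.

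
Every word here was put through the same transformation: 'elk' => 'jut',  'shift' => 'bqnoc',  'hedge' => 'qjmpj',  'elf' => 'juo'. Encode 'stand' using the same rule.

bcfwm

The shift depends on letter class: consonant l→u is +9, but vowel e→j is +5. The rule splits by letter class: vowels +5, consonants +9.
For stand: s(cons)+9=b, t(cons)+9=c, a(vowel)+5=f, n(cons)+9=w, d(cons)+9=m.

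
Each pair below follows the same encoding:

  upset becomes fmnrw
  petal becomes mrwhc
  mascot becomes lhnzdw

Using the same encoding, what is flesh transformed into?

acrns

u(20)→f(5) and p(15)→m(12) fit y≡9x+7 (mod 26); the inverse of 9 mod 26 is 3. Each letter's alphabet position (a=0..z=25) is mapped through 9·x+7 mod 26 — an affine cipher.
Applying it to flesh: f(5)→9·5+7≡0=a; l(11)→9·11+7≡2=c; e(4)→9·4+7≡17=r; s(18)→9·18+7≡13=n; h(7)→9·7+7≡18=s (all mod 26).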